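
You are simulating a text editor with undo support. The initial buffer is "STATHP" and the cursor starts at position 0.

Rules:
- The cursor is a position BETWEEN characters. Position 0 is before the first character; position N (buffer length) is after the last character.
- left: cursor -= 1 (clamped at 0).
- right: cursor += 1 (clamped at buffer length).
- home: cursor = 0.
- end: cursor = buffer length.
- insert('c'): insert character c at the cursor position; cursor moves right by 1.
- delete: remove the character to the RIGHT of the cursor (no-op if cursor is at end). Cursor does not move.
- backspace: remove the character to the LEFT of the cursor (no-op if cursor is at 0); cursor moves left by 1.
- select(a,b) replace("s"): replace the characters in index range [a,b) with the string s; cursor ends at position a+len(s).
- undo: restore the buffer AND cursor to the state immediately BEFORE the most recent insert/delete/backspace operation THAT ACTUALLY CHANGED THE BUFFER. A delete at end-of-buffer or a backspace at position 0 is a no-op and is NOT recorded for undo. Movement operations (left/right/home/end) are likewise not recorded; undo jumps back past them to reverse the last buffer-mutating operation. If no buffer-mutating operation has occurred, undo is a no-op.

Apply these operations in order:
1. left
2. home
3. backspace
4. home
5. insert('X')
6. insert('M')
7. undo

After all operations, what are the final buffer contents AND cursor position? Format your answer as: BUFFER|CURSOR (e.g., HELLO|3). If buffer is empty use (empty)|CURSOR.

After op 1 (left): buf='STATHP' cursor=0
After op 2 (home): buf='STATHP' cursor=0
After op 3 (backspace): buf='STATHP' cursor=0
After op 4 (home): buf='STATHP' cursor=0
After op 5 (insert('X')): buf='XSTATHP' cursor=1
After op 6 (insert('M')): buf='XMSTATHP' cursor=2
After op 7 (undo): buf='XSTATHP' cursor=1

Answer: XSTATHP|1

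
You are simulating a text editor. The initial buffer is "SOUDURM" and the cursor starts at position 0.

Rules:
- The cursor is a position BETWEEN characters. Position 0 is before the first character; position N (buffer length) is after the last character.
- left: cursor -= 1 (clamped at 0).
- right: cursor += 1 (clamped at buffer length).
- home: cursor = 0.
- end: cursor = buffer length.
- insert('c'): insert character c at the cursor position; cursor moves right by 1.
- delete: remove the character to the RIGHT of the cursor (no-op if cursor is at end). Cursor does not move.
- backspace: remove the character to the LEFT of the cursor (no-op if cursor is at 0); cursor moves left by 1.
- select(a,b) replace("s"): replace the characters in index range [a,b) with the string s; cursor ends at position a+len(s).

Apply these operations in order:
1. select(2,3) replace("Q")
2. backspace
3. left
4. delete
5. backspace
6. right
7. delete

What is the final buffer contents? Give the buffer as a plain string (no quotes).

After op 1 (select(2,3) replace("Q")): buf='SOQDURM' cursor=3
After op 2 (backspace): buf='SODURM' cursor=2
After op 3 (left): buf='SODURM' cursor=1
After op 4 (delete): buf='SDURM' cursor=1
After op 5 (backspace): buf='DURM' cursor=0
After op 6 (right): buf='DURM' cursor=1
After op 7 (delete): buf='DRM' cursor=1

Answer: DRM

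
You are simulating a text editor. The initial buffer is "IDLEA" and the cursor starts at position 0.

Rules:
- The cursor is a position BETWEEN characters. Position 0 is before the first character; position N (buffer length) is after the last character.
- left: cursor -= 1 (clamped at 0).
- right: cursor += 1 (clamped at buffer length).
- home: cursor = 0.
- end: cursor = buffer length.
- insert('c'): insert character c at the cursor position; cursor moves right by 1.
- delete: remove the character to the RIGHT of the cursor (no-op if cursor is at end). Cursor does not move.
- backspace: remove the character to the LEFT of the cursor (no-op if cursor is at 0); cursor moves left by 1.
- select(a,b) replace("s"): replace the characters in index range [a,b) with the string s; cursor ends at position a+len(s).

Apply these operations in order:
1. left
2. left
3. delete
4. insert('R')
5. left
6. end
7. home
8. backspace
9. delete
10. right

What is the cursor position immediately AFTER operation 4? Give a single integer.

After op 1 (left): buf='IDLEA' cursor=0
After op 2 (left): buf='IDLEA' cursor=0
After op 3 (delete): buf='DLEA' cursor=0
After op 4 (insert('R')): buf='RDLEA' cursor=1

Answer: 1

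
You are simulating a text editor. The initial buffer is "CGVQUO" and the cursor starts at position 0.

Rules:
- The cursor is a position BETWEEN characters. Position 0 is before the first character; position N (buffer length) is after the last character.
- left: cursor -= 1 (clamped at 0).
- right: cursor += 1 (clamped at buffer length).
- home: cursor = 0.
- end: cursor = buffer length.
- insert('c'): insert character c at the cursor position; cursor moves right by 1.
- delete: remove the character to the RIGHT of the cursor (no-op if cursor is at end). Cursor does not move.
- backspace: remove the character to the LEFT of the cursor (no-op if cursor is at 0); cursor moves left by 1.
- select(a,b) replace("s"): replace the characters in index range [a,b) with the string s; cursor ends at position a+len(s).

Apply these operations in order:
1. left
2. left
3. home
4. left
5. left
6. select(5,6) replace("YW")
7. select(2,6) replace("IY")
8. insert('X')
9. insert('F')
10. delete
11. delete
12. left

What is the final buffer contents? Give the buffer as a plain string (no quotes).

After op 1 (left): buf='CGVQUO' cursor=0
After op 2 (left): buf='CGVQUO' cursor=0
After op 3 (home): buf='CGVQUO' cursor=0
After op 4 (left): buf='CGVQUO' cursor=0
After op 5 (left): buf='CGVQUO' cursor=0
After op 6 (select(5,6) replace("YW")): buf='CGVQUYW' cursor=7
After op 7 (select(2,6) replace("IY")): buf='CGIYW' cursor=4
After op 8 (insert('X')): buf='CGIYXW' cursor=5
After op 9 (insert('F')): buf='CGIYXFW' cursor=6
After op 10 (delete): buf='CGIYXF' cursor=6
After op 11 (delete): buf='CGIYXF' cursor=6
After op 12 (left): buf='CGIYXF' cursor=5

Answer: CGIYXF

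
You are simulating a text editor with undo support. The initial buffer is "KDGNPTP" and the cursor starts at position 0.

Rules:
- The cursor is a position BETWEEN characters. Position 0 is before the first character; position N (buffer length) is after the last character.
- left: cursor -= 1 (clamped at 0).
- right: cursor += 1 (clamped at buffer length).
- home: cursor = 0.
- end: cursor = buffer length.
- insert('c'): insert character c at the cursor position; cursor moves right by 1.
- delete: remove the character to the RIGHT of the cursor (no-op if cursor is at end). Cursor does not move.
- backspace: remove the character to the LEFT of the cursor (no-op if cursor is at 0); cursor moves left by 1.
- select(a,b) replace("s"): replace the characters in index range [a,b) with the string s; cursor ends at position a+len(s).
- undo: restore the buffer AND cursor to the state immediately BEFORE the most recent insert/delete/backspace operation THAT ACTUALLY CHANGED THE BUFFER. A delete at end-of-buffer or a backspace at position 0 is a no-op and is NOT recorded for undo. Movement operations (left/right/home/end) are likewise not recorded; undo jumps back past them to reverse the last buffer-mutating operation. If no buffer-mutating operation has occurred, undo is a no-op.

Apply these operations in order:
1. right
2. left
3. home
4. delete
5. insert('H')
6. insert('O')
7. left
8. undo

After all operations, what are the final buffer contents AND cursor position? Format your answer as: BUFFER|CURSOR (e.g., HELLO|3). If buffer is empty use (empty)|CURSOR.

After op 1 (right): buf='KDGNPTP' cursor=1
After op 2 (left): buf='KDGNPTP' cursor=0
After op 3 (home): buf='KDGNPTP' cursor=0
After op 4 (delete): buf='DGNPTP' cursor=0
After op 5 (insert('H')): buf='HDGNPTP' cursor=1
After op 6 (insert('O')): buf='HODGNPTP' cursor=2
After op 7 (left): buf='HODGNPTP' cursor=1
After op 8 (undo): buf='HDGNPTP' cursor=1

Answer: HDGNPTP|1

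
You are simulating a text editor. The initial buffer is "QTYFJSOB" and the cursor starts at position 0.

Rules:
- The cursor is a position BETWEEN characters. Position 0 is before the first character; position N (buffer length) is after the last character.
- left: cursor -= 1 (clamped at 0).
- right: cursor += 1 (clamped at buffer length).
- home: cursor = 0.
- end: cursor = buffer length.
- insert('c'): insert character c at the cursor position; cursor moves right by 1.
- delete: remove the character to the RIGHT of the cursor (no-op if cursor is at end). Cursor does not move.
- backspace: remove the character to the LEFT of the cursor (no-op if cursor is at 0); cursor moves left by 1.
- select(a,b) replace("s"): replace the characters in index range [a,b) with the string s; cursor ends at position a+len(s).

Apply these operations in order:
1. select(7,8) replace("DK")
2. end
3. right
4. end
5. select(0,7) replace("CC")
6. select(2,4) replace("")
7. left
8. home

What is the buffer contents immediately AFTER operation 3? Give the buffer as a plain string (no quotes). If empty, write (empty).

Answer: QTYFJSODK

Derivation:
After op 1 (select(7,8) replace("DK")): buf='QTYFJSODK' cursor=9
After op 2 (end): buf='QTYFJSODK' cursor=9
After op 3 (right): buf='QTYFJSODK' cursor=9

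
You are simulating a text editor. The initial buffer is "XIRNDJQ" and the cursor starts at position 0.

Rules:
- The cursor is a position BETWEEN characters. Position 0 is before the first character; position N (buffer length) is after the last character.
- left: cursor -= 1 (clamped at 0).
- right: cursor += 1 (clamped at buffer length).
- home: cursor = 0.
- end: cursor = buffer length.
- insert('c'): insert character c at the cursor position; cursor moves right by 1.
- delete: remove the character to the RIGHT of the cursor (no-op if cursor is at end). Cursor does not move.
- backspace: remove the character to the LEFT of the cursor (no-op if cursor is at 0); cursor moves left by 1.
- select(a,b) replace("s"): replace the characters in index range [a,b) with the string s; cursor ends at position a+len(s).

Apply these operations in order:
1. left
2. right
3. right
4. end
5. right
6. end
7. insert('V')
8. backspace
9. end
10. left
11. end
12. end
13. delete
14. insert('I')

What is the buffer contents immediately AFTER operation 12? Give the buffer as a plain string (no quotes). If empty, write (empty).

After op 1 (left): buf='XIRNDJQ' cursor=0
After op 2 (right): buf='XIRNDJQ' cursor=1
After op 3 (right): buf='XIRNDJQ' cursor=2
After op 4 (end): buf='XIRNDJQ' cursor=7
After op 5 (right): buf='XIRNDJQ' cursor=7
After op 6 (end): buf='XIRNDJQ' cursor=7
After op 7 (insert('V')): buf='XIRNDJQV' cursor=8
After op 8 (backspace): buf='XIRNDJQ' cursor=7
After op 9 (end): buf='XIRNDJQ' cursor=7
After op 10 (left): buf='XIRNDJQ' cursor=6
After op 11 (end): buf='XIRNDJQ' cursor=7
After op 12 (end): buf='XIRNDJQ' cursor=7

Answer: XIRNDJQ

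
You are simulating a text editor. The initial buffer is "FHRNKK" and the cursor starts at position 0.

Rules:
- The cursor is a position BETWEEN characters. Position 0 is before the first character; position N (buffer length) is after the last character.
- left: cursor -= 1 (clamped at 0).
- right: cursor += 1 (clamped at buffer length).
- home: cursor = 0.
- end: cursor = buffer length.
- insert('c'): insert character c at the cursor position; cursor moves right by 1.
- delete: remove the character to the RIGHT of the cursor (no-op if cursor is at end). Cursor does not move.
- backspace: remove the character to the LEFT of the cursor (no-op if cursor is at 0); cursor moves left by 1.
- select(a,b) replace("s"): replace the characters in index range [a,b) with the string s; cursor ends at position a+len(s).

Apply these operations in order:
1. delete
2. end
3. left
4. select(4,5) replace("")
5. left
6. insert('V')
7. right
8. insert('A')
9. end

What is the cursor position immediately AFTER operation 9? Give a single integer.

After op 1 (delete): buf='HRNKK' cursor=0
After op 2 (end): buf='HRNKK' cursor=5
After op 3 (left): buf='HRNKK' cursor=4
After op 4 (select(4,5) replace("")): buf='HRNK' cursor=4
After op 5 (left): buf='HRNK' cursor=3
After op 6 (insert('V')): buf='HRNVK' cursor=4
After op 7 (right): buf='HRNVK' cursor=5
After op 8 (insert('A')): buf='HRNVKA' cursor=6
After op 9 (end): buf='HRNVKA' cursor=6

Answer: 6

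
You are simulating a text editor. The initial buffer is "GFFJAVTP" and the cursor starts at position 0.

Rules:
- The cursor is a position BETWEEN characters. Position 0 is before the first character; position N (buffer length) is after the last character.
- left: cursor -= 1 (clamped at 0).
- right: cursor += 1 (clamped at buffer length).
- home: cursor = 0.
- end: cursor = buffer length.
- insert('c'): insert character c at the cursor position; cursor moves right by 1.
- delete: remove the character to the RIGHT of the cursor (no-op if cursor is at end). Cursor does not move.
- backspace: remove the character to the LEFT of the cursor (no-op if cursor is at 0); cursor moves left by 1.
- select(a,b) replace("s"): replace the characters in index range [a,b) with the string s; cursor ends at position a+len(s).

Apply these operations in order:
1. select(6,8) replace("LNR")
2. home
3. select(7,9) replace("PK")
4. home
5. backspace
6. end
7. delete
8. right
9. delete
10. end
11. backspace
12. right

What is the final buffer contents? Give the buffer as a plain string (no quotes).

After op 1 (select(6,8) replace("LNR")): buf='GFFJAVLNR' cursor=9
After op 2 (home): buf='GFFJAVLNR' cursor=0
After op 3 (select(7,9) replace("PK")): buf='GFFJAVLPK' cursor=9
After op 4 (home): buf='GFFJAVLPK' cursor=0
After op 5 (backspace): buf='GFFJAVLPK' cursor=0
After op 6 (end): buf='GFFJAVLPK' cursor=9
After op 7 (delete): buf='GFFJAVLPK' cursor=9
After op 8 (right): buf='GFFJAVLPK' cursor=9
After op 9 (delete): buf='GFFJAVLPK' cursor=9
After op 10 (end): buf='GFFJAVLPK' cursor=9
After op 11 (backspace): buf='GFFJAVLP' cursor=8
After op 12 (right): buf='GFFJAVLP' cursor=8

Answer: GFFJAVLP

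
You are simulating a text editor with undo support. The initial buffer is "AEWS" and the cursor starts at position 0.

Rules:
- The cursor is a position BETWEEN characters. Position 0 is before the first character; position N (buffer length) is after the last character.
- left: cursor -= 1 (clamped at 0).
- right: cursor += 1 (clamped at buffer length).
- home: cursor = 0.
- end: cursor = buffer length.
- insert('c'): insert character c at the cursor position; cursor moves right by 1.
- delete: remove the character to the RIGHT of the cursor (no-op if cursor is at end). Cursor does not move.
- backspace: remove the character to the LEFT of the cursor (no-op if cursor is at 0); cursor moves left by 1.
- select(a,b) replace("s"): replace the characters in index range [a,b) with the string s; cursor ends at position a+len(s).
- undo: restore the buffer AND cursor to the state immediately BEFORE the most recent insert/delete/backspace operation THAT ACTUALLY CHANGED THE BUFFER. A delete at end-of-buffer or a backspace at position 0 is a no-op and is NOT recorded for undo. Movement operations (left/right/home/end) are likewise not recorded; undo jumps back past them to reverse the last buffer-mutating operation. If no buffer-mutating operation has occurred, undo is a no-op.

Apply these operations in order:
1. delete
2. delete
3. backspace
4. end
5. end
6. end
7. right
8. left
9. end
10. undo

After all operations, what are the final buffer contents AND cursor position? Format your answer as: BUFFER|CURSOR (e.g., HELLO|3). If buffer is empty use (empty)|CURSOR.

After op 1 (delete): buf='EWS' cursor=0
After op 2 (delete): buf='WS' cursor=0
After op 3 (backspace): buf='WS' cursor=0
After op 4 (end): buf='WS' cursor=2
After op 5 (end): buf='WS' cursor=2
After op 6 (end): buf='WS' cursor=2
After op 7 (right): buf='WS' cursor=2
After op 8 (left): buf='WS' cursor=1
After op 9 (end): buf='WS' cursor=2
After op 10 (undo): buf='EWS' cursor=0

Answer: EWS|0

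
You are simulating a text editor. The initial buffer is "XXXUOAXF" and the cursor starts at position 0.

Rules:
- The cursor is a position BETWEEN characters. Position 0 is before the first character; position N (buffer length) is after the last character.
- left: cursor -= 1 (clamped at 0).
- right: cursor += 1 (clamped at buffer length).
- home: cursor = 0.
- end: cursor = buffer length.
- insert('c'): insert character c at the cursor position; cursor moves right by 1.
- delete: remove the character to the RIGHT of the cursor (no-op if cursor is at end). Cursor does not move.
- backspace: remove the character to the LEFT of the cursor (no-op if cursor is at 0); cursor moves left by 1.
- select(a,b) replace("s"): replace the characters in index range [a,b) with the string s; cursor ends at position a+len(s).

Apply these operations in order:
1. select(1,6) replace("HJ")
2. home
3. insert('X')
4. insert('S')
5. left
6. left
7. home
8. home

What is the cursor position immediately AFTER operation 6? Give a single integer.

After op 1 (select(1,6) replace("HJ")): buf='XHJXF' cursor=3
After op 2 (home): buf='XHJXF' cursor=0
After op 3 (insert('X')): buf='XXHJXF' cursor=1
After op 4 (insert('S')): buf='XSXHJXF' cursor=2
After op 5 (left): buf='XSXHJXF' cursor=1
After op 6 (left): buf='XSXHJXF' cursor=0

Answer: 0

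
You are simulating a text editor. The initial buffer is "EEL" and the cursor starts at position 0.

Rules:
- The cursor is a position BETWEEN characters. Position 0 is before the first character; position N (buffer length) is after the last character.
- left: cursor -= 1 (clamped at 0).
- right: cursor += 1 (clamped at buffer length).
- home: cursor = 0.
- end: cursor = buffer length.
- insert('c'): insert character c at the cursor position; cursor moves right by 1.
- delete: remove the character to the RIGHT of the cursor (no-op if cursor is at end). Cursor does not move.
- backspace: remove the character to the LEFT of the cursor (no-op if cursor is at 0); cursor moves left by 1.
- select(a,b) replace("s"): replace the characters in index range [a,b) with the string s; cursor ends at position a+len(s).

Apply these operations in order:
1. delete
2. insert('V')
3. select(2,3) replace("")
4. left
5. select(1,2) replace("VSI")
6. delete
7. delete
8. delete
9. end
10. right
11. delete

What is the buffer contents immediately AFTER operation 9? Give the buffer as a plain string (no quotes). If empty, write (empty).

Answer: VVSI

Derivation:
After op 1 (delete): buf='EL' cursor=0
After op 2 (insert('V')): buf='VEL' cursor=1
After op 3 (select(2,3) replace("")): buf='VE' cursor=2
After op 4 (left): buf='VE' cursor=1
After op 5 (select(1,2) replace("VSI")): buf='VVSI' cursor=4
After op 6 (delete): buf='VVSI' cursor=4
After op 7 (delete): buf='VVSI' cursor=4
After op 8 (delete): buf='VVSI' cursor=4
After op 9 (end): buf='VVSI' cursor=4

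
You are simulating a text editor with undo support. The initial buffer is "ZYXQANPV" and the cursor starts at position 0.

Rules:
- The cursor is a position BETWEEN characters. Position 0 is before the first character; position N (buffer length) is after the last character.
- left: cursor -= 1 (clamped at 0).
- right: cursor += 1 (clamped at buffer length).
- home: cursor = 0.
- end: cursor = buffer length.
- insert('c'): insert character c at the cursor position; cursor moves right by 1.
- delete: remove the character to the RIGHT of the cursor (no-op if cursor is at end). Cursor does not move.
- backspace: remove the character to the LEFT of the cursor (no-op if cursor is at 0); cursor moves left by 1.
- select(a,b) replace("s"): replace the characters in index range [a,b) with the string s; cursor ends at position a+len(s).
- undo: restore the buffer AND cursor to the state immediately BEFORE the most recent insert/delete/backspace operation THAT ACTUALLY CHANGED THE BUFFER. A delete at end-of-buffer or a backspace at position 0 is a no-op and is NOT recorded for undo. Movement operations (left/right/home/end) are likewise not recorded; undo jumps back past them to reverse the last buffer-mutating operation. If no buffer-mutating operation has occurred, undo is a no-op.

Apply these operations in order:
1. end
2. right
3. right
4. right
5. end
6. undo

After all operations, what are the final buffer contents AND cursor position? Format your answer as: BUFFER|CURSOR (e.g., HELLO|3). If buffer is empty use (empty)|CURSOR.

After op 1 (end): buf='ZYXQANPV' cursor=8
After op 2 (right): buf='ZYXQANPV' cursor=8
After op 3 (right): buf='ZYXQANPV' cursor=8
After op 4 (right): buf='ZYXQANPV' cursor=8
After op 5 (end): buf='ZYXQANPV' cursor=8
After op 6 (undo): buf='ZYXQANPV' cursor=8

Answer: ZYXQANPV|8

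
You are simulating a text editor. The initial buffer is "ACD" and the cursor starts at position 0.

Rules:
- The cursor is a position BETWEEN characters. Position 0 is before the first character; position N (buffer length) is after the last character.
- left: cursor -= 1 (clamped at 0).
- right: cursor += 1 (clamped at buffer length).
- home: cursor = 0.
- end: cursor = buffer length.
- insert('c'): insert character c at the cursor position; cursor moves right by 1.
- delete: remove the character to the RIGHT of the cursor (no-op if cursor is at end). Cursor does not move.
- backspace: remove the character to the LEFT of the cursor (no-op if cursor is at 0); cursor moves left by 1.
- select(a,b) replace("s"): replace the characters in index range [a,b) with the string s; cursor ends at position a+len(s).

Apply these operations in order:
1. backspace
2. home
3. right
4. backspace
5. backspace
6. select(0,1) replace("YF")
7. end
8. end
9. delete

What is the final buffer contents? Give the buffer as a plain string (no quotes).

Answer: YFD

Derivation:
After op 1 (backspace): buf='ACD' cursor=0
After op 2 (home): buf='ACD' cursor=0
After op 3 (right): buf='ACD' cursor=1
After op 4 (backspace): buf='CD' cursor=0
After op 5 (backspace): buf='CD' cursor=0
After op 6 (select(0,1) replace("YF")): buf='YFD' cursor=2
After op 7 (end): buf='YFD' cursor=3
After op 8 (end): buf='YFD' cursor=3
After op 9 (delete): buf='YFD' cursor=3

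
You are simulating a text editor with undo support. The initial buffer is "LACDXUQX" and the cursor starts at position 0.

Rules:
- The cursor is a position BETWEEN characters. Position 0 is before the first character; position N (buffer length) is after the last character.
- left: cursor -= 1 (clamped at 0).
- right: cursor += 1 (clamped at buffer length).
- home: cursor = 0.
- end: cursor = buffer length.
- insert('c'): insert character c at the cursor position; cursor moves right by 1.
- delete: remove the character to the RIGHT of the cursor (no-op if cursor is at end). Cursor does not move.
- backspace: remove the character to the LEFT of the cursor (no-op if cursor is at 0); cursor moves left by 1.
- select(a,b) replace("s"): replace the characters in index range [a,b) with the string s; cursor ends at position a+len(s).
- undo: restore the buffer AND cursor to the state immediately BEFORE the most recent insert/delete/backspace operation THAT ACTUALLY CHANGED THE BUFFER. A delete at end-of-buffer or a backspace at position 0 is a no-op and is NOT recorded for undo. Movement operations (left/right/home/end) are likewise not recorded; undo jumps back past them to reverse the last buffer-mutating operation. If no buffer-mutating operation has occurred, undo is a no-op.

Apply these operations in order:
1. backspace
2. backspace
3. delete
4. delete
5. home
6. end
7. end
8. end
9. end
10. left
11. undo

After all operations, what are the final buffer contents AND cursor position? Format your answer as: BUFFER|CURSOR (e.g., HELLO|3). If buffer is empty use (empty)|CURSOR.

After op 1 (backspace): buf='LACDXUQX' cursor=0
After op 2 (backspace): buf='LACDXUQX' cursor=0
After op 3 (delete): buf='ACDXUQX' cursor=0
After op 4 (delete): buf='CDXUQX' cursor=0
After op 5 (home): buf='CDXUQX' cursor=0
After op 6 (end): buf='CDXUQX' cursor=6
After op 7 (end): buf='CDXUQX' cursor=6
After op 8 (end): buf='CDXUQX' cursor=6
After op 9 (end): buf='CDXUQX' cursor=6
After op 10 (left): buf='CDXUQX' cursor=5
After op 11 (undo): buf='ACDXUQX' cursor=0

Answer: ACDXUQX|0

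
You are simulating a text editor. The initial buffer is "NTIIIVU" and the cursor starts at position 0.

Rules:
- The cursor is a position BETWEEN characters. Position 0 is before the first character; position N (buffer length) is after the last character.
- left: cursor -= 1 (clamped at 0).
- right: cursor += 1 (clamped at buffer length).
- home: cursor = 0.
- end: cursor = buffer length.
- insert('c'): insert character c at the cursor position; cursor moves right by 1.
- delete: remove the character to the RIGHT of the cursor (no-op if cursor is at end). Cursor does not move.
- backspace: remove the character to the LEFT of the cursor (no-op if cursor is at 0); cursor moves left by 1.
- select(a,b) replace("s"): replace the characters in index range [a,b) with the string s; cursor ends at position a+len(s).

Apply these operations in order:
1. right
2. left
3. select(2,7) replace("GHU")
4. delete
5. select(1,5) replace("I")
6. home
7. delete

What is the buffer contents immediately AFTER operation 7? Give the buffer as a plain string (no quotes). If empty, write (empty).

After op 1 (right): buf='NTIIIVU' cursor=1
After op 2 (left): buf='NTIIIVU' cursor=0
After op 3 (select(2,7) replace("GHU")): buf='NTGHU' cursor=5
After op 4 (delete): buf='NTGHU' cursor=5
After op 5 (select(1,5) replace("I")): buf='NI' cursor=2
After op 6 (home): buf='NI' cursor=0
After op 7 (delete): buf='I' cursor=0

Answer: I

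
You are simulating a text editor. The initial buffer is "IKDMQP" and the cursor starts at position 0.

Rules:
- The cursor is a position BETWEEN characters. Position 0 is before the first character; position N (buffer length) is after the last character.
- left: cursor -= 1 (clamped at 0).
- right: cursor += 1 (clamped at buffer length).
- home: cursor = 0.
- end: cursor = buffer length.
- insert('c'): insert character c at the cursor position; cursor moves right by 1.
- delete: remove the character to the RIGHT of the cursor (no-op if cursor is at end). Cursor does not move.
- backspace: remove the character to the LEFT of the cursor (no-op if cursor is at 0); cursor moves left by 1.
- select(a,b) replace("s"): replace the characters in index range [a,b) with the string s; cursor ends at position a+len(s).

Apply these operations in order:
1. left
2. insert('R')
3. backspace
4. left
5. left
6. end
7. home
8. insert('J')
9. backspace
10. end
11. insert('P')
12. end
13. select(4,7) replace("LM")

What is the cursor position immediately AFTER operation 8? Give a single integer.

Answer: 1

Derivation:
After op 1 (left): buf='IKDMQP' cursor=0
After op 2 (insert('R')): buf='RIKDMQP' cursor=1
After op 3 (backspace): buf='IKDMQP' cursor=0
After op 4 (left): buf='IKDMQP' cursor=0
After op 5 (left): buf='IKDMQP' cursor=0
After op 6 (end): buf='IKDMQP' cursor=6
After op 7 (home): buf='IKDMQP' cursor=0
After op 8 (insert('J')): buf='JIKDMQP' cursor=1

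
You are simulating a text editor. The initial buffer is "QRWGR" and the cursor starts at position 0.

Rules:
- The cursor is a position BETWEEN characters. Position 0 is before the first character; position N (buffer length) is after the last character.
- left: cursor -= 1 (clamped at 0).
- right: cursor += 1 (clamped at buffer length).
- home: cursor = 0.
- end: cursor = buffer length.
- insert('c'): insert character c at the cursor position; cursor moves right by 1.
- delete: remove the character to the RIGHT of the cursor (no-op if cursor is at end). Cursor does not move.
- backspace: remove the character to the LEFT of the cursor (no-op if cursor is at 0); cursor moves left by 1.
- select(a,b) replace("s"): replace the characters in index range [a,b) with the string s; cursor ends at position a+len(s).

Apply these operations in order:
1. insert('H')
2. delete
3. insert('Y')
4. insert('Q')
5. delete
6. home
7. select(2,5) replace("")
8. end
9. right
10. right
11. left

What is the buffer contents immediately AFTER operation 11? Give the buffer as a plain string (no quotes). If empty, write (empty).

After op 1 (insert('H')): buf='HQRWGR' cursor=1
After op 2 (delete): buf='HRWGR' cursor=1
After op 3 (insert('Y')): buf='HYRWGR' cursor=2
After op 4 (insert('Q')): buf='HYQRWGR' cursor=3
After op 5 (delete): buf='HYQWGR' cursor=3
After op 6 (home): buf='HYQWGR' cursor=0
After op 7 (select(2,5) replace("")): buf='HYR' cursor=2
After op 8 (end): buf='HYR' cursor=3
After op 9 (right): buf='HYR' cursor=3
After op 10 (right): buf='HYR' cursor=3
After op 11 (left): buf='HYR' cursor=2

Answer: HYR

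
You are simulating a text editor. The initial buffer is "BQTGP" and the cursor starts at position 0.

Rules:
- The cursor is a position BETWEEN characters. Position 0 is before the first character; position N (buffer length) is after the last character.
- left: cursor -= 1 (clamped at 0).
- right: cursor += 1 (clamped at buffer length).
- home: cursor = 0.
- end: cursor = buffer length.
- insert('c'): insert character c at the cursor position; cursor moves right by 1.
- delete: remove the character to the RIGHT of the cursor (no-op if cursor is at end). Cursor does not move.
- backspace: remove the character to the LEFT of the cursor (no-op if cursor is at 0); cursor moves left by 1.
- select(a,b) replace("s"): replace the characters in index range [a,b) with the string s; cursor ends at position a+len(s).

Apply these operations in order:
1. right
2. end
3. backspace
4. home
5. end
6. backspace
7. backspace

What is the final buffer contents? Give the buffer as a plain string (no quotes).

After op 1 (right): buf='BQTGP' cursor=1
After op 2 (end): buf='BQTGP' cursor=5
After op 3 (backspace): buf='BQTG' cursor=4
After op 4 (home): buf='BQTG' cursor=0
After op 5 (end): buf='BQTG' cursor=4
After op 6 (backspace): buf='BQT' cursor=3
After op 7 (backspace): buf='BQ' cursor=2

Answer: BQ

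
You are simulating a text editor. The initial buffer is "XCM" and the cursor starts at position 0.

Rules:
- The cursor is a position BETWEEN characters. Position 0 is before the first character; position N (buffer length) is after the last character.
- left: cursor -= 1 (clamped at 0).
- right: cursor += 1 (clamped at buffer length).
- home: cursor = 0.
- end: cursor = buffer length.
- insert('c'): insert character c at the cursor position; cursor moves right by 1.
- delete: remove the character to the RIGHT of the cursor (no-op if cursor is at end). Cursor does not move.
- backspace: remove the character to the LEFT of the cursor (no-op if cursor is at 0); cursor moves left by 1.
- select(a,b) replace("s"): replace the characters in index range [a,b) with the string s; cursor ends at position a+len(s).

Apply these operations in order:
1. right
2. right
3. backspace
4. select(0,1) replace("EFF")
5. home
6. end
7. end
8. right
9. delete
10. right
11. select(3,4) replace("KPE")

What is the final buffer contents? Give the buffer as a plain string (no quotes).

Answer: EFFKPE

Derivation:
After op 1 (right): buf='XCM' cursor=1
After op 2 (right): buf='XCM' cursor=2
After op 3 (backspace): buf='XM' cursor=1
After op 4 (select(0,1) replace("EFF")): buf='EFFM' cursor=3
After op 5 (home): buf='EFFM' cursor=0
After op 6 (end): buf='EFFM' cursor=4
After op 7 (end): buf='EFFM' cursor=4
After op 8 (right): buf='EFFM' cursor=4
After op 9 (delete): buf='EFFM' cursor=4
After op 10 (right): buf='EFFM' cursor=4
After op 11 (select(3,4) replace("KPE")): buf='EFFKPE' cursor=6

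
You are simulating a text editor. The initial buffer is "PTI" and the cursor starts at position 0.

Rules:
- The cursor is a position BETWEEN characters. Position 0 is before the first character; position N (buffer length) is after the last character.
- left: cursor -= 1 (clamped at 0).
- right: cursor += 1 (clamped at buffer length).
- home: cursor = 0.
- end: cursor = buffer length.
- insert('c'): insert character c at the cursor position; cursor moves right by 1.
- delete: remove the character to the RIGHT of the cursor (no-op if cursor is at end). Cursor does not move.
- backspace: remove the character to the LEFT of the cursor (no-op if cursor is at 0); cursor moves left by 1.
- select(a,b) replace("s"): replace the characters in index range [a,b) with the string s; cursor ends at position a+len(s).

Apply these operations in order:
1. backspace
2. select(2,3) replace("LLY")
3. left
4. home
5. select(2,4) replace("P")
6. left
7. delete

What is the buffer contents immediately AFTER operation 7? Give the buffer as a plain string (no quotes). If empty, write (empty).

Answer: PTY

Derivation:
After op 1 (backspace): buf='PTI' cursor=0
After op 2 (select(2,3) replace("LLY")): buf='PTLLY' cursor=5
After op 3 (left): buf='PTLLY' cursor=4
After op 4 (home): buf='PTLLY' cursor=0
After op 5 (select(2,4) replace("P")): buf='PTPY' cursor=3
After op 6 (left): buf='PTPY' cursor=2
After op 7 (delete): buf='PTY' cursor=2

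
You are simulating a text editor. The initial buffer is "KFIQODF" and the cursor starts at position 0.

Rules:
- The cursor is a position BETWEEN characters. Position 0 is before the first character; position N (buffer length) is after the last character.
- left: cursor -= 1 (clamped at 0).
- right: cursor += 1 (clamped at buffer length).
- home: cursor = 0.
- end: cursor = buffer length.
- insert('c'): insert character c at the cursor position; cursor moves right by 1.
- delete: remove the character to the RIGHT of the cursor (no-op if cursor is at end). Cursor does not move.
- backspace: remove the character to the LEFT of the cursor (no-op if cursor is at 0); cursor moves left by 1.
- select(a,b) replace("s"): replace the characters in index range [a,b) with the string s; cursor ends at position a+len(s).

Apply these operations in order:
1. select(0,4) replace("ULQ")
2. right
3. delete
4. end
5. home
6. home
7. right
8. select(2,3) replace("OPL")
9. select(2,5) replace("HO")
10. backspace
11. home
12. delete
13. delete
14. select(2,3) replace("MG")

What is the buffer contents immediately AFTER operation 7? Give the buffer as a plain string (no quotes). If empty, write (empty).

Answer: ULQOF

Derivation:
After op 1 (select(0,4) replace("ULQ")): buf='ULQODF' cursor=3
After op 2 (right): buf='ULQODF' cursor=4
After op 3 (delete): buf='ULQOF' cursor=4
After op 4 (end): buf='ULQOF' cursor=5
After op 5 (home): buf='ULQOF' cursor=0
After op 6 (home): buf='ULQOF' cursor=0
After op 7 (right): buf='ULQOF' cursor=1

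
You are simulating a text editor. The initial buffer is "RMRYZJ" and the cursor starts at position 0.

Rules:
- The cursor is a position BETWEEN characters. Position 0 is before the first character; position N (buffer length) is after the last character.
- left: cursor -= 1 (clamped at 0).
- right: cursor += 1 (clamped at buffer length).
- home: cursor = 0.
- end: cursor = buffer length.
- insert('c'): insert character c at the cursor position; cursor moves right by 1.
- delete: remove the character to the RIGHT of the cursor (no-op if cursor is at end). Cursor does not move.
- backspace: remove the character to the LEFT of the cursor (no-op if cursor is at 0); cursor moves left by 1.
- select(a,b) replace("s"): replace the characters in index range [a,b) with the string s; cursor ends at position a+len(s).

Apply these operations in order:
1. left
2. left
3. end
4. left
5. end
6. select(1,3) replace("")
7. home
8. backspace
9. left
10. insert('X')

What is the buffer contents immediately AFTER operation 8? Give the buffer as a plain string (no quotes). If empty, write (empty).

After op 1 (left): buf='RMRYZJ' cursor=0
After op 2 (left): buf='RMRYZJ' cursor=0
After op 3 (end): buf='RMRYZJ' cursor=6
After op 4 (left): buf='RMRYZJ' cursor=5
After op 5 (end): buf='RMRYZJ' cursor=6
After op 6 (select(1,3) replace("")): buf='RYZJ' cursor=1
After op 7 (home): buf='RYZJ' cursor=0
After op 8 (backspace): buf='RYZJ' cursor=0

Answer: RYZJ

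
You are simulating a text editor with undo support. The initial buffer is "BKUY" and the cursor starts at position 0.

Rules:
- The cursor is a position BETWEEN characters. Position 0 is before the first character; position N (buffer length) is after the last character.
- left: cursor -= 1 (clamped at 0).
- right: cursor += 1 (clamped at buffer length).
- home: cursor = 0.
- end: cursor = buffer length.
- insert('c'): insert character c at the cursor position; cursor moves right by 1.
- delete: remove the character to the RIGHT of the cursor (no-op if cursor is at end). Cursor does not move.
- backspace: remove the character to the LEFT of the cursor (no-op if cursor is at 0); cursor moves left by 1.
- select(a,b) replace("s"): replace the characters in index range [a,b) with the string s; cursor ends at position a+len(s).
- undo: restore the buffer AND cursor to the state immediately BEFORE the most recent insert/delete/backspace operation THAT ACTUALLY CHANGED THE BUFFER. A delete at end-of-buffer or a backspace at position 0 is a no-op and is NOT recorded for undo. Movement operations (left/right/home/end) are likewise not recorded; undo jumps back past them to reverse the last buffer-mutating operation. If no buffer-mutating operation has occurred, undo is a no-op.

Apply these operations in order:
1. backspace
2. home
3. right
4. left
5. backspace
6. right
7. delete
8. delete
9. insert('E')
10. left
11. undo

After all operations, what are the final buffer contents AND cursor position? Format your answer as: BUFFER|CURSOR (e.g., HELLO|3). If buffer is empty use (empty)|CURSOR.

After op 1 (backspace): buf='BKUY' cursor=0
After op 2 (home): buf='BKUY' cursor=0
After op 3 (right): buf='BKUY' cursor=1
After op 4 (left): buf='BKUY' cursor=0
After op 5 (backspace): buf='BKUY' cursor=0
After op 6 (right): buf='BKUY' cursor=1
After op 7 (delete): buf='BUY' cursor=1
After op 8 (delete): buf='BY' cursor=1
After op 9 (insert('E')): buf='BEY' cursor=2
After op 10 (left): buf='BEY' cursor=1
After op 11 (undo): buf='BY' cursor=1

Answer: BY|1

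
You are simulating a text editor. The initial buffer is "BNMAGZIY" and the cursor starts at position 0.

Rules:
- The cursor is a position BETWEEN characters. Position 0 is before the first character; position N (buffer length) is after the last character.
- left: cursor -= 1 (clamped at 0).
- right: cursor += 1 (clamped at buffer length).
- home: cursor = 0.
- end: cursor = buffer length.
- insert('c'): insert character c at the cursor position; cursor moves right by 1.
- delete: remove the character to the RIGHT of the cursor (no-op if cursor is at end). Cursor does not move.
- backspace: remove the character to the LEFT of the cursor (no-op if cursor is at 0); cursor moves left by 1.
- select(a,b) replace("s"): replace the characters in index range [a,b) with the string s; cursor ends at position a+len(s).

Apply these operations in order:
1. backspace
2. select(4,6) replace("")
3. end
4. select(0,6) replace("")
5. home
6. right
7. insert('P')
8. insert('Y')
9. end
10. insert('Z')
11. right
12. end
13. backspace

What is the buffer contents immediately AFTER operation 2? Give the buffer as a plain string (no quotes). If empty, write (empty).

Answer: BNMAIY

Derivation:
After op 1 (backspace): buf='BNMAGZIY' cursor=0
After op 2 (select(4,6) replace("")): buf='BNMAIY' cursor=4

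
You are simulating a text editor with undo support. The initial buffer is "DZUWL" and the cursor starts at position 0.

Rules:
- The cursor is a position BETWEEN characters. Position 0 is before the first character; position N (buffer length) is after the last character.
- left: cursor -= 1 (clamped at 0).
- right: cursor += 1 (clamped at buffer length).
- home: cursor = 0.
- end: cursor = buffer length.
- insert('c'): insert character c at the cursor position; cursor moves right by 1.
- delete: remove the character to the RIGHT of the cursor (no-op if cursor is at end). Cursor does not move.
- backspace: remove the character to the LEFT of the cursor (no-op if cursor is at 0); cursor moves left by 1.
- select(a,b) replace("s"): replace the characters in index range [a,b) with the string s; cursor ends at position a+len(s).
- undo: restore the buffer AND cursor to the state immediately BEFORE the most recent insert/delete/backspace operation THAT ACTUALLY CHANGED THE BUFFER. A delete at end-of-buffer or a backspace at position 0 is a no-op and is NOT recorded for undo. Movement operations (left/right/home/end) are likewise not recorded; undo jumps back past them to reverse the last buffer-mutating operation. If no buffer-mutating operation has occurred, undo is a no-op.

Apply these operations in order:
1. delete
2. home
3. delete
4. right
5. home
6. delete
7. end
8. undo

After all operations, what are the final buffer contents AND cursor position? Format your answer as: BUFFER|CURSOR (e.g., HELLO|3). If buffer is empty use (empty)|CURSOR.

Answer: UWL|0

Derivation:
After op 1 (delete): buf='ZUWL' cursor=0
After op 2 (home): buf='ZUWL' cursor=0
After op 3 (delete): buf='UWL' cursor=0
After op 4 (right): buf='UWL' cursor=1
After op 5 (home): buf='UWL' cursor=0
After op 6 (delete): buf='WL' cursor=0
After op 7 (end): buf='WL' cursor=2
After op 8 (undo): buf='UWL' cursor=0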